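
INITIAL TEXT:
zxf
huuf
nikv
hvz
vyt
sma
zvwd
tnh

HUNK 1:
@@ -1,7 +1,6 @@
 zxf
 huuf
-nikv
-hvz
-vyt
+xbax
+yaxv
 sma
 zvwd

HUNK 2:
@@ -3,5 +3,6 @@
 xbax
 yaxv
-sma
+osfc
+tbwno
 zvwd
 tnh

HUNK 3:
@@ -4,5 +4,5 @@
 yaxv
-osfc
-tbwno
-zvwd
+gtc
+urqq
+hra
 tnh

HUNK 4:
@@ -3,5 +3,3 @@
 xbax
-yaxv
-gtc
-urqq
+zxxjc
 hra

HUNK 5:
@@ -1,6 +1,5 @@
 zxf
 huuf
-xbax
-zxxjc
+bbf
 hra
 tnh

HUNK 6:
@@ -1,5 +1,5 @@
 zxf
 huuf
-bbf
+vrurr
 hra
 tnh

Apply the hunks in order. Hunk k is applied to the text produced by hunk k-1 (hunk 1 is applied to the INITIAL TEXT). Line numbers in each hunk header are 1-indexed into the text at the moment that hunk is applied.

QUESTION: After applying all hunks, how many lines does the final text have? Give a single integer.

Answer: 5

Derivation:
Hunk 1: at line 1 remove [nikv,hvz,vyt] add [xbax,yaxv] -> 7 lines: zxf huuf xbax yaxv sma zvwd tnh
Hunk 2: at line 3 remove [sma] add [osfc,tbwno] -> 8 lines: zxf huuf xbax yaxv osfc tbwno zvwd tnh
Hunk 3: at line 4 remove [osfc,tbwno,zvwd] add [gtc,urqq,hra] -> 8 lines: zxf huuf xbax yaxv gtc urqq hra tnh
Hunk 4: at line 3 remove [yaxv,gtc,urqq] add [zxxjc] -> 6 lines: zxf huuf xbax zxxjc hra tnh
Hunk 5: at line 1 remove [xbax,zxxjc] add [bbf] -> 5 lines: zxf huuf bbf hra tnh
Hunk 6: at line 1 remove [bbf] add [vrurr] -> 5 lines: zxf huuf vrurr hra tnh
Final line count: 5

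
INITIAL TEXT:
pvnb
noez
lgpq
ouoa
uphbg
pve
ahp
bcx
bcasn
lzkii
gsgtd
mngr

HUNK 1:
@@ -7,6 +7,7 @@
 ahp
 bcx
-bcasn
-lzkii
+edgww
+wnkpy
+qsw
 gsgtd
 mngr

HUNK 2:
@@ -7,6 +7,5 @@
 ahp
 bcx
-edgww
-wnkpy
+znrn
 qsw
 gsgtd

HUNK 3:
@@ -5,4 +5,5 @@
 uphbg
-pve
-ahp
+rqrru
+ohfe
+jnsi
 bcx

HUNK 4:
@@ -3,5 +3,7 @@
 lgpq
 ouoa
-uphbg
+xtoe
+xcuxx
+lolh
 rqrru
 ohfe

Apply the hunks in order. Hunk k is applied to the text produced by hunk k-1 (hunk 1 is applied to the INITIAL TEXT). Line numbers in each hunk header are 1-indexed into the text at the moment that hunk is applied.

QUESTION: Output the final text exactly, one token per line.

Hunk 1: at line 7 remove [bcasn,lzkii] add [edgww,wnkpy,qsw] -> 13 lines: pvnb noez lgpq ouoa uphbg pve ahp bcx edgww wnkpy qsw gsgtd mngr
Hunk 2: at line 7 remove [edgww,wnkpy] add [znrn] -> 12 lines: pvnb noez lgpq ouoa uphbg pve ahp bcx znrn qsw gsgtd mngr
Hunk 3: at line 5 remove [pve,ahp] add [rqrru,ohfe,jnsi] -> 13 lines: pvnb noez lgpq ouoa uphbg rqrru ohfe jnsi bcx znrn qsw gsgtd mngr
Hunk 4: at line 3 remove [uphbg] add [xtoe,xcuxx,lolh] -> 15 lines: pvnb noez lgpq ouoa xtoe xcuxx lolh rqrru ohfe jnsi bcx znrn qsw gsgtd mngr

Answer: pvnb
noez
lgpq
ouoa
xtoe
xcuxx
lolh
rqrru
ohfe
jnsi
bcx
znrn
qsw
gsgtd
mngr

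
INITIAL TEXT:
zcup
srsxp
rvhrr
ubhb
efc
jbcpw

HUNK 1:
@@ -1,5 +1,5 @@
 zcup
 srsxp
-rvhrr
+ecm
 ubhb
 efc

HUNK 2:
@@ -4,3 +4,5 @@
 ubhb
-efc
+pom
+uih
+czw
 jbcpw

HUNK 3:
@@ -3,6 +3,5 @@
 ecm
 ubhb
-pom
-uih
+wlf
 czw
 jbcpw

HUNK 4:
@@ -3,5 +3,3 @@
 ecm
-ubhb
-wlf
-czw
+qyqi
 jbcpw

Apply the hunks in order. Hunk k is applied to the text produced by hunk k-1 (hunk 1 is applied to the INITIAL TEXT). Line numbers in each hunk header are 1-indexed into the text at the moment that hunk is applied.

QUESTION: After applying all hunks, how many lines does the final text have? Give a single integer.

Hunk 1: at line 1 remove [rvhrr] add [ecm] -> 6 lines: zcup srsxp ecm ubhb efc jbcpw
Hunk 2: at line 4 remove [efc] add [pom,uih,czw] -> 8 lines: zcup srsxp ecm ubhb pom uih czw jbcpw
Hunk 3: at line 3 remove [pom,uih] add [wlf] -> 7 lines: zcup srsxp ecm ubhb wlf czw jbcpw
Hunk 4: at line 3 remove [ubhb,wlf,czw] add [qyqi] -> 5 lines: zcup srsxp ecm qyqi jbcpw
Final line count: 5

Answer: 5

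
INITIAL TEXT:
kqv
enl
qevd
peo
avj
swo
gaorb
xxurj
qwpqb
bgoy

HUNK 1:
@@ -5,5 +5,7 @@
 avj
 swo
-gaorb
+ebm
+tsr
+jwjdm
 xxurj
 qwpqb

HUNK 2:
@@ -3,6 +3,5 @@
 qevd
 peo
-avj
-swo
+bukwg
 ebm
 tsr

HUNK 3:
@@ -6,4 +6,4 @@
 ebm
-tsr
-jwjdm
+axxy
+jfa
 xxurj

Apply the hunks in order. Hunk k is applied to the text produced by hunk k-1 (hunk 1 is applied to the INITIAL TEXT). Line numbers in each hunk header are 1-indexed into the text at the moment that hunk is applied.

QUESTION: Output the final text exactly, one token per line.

Answer: kqv
enl
qevd
peo
bukwg
ebm
axxy
jfa
xxurj
qwpqb
bgoy

Derivation:
Hunk 1: at line 5 remove [gaorb] add [ebm,tsr,jwjdm] -> 12 lines: kqv enl qevd peo avj swo ebm tsr jwjdm xxurj qwpqb bgoy
Hunk 2: at line 3 remove [avj,swo] add [bukwg] -> 11 lines: kqv enl qevd peo bukwg ebm tsr jwjdm xxurj qwpqb bgoy
Hunk 3: at line 6 remove [tsr,jwjdm] add [axxy,jfa] -> 11 lines: kqv enl qevd peo bukwg ebm axxy jfa xxurj qwpqb bgoy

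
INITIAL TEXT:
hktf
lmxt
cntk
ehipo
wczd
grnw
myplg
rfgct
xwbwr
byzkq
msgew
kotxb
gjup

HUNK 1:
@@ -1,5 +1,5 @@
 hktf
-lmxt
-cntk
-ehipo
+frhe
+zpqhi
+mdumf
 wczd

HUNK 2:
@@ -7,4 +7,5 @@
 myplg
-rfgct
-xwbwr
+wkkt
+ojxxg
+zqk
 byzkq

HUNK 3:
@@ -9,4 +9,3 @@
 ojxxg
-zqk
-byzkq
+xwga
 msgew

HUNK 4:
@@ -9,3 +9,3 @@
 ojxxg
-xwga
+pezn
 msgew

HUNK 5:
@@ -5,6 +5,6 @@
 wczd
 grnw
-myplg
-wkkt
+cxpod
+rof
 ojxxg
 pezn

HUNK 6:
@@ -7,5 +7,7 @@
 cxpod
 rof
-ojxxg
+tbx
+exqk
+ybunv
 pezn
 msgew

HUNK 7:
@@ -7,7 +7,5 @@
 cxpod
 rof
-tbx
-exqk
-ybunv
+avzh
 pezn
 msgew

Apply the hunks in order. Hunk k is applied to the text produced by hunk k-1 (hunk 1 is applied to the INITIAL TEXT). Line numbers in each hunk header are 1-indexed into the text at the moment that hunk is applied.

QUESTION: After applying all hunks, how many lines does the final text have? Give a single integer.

Hunk 1: at line 1 remove [lmxt,cntk,ehipo] add [frhe,zpqhi,mdumf] -> 13 lines: hktf frhe zpqhi mdumf wczd grnw myplg rfgct xwbwr byzkq msgew kotxb gjup
Hunk 2: at line 7 remove [rfgct,xwbwr] add [wkkt,ojxxg,zqk] -> 14 lines: hktf frhe zpqhi mdumf wczd grnw myplg wkkt ojxxg zqk byzkq msgew kotxb gjup
Hunk 3: at line 9 remove [zqk,byzkq] add [xwga] -> 13 lines: hktf frhe zpqhi mdumf wczd grnw myplg wkkt ojxxg xwga msgew kotxb gjup
Hunk 4: at line 9 remove [xwga] add [pezn] -> 13 lines: hktf frhe zpqhi mdumf wczd grnw myplg wkkt ojxxg pezn msgew kotxb gjup
Hunk 5: at line 5 remove [myplg,wkkt] add [cxpod,rof] -> 13 lines: hktf frhe zpqhi mdumf wczd grnw cxpod rof ojxxg pezn msgew kotxb gjup
Hunk 6: at line 7 remove [ojxxg] add [tbx,exqk,ybunv] -> 15 lines: hktf frhe zpqhi mdumf wczd grnw cxpod rof tbx exqk ybunv pezn msgew kotxb gjup
Hunk 7: at line 7 remove [tbx,exqk,ybunv] add [avzh] -> 13 lines: hktf frhe zpqhi mdumf wczd grnw cxpod rof avzh pezn msgew kotxb gjup
Final line count: 13

Answer: 13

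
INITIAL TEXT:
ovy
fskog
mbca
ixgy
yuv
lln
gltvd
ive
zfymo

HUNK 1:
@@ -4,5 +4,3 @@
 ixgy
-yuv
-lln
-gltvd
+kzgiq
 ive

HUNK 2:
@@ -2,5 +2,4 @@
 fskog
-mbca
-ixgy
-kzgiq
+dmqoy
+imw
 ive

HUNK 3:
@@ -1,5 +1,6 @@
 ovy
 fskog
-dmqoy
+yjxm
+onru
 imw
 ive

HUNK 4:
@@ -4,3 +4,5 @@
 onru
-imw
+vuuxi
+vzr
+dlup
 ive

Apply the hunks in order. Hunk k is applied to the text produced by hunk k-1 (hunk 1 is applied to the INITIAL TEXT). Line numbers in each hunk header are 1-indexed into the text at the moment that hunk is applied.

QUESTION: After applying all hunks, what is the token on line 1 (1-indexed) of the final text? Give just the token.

Hunk 1: at line 4 remove [yuv,lln,gltvd] add [kzgiq] -> 7 lines: ovy fskog mbca ixgy kzgiq ive zfymo
Hunk 2: at line 2 remove [mbca,ixgy,kzgiq] add [dmqoy,imw] -> 6 lines: ovy fskog dmqoy imw ive zfymo
Hunk 3: at line 1 remove [dmqoy] add [yjxm,onru] -> 7 lines: ovy fskog yjxm onru imw ive zfymo
Hunk 4: at line 4 remove [imw] add [vuuxi,vzr,dlup] -> 9 lines: ovy fskog yjxm onru vuuxi vzr dlup ive zfymo
Final line 1: ovy

Answer: ovy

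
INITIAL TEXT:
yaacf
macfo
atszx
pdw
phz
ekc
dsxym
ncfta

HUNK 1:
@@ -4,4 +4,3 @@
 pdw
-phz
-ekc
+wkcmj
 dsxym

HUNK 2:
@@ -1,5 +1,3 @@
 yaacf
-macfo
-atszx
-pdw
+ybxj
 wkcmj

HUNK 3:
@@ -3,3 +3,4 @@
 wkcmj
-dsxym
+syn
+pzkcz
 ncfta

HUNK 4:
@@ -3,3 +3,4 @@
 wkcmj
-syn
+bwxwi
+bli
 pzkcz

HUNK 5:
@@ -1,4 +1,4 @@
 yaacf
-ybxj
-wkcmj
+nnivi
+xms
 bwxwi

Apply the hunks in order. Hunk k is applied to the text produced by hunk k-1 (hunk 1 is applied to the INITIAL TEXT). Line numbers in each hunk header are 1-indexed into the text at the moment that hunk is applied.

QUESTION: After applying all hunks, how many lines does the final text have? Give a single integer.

Answer: 7

Derivation:
Hunk 1: at line 4 remove [phz,ekc] add [wkcmj] -> 7 lines: yaacf macfo atszx pdw wkcmj dsxym ncfta
Hunk 2: at line 1 remove [macfo,atszx,pdw] add [ybxj] -> 5 lines: yaacf ybxj wkcmj dsxym ncfta
Hunk 3: at line 3 remove [dsxym] add [syn,pzkcz] -> 6 lines: yaacf ybxj wkcmj syn pzkcz ncfta
Hunk 4: at line 3 remove [syn] add [bwxwi,bli] -> 7 lines: yaacf ybxj wkcmj bwxwi bli pzkcz ncfta
Hunk 5: at line 1 remove [ybxj,wkcmj] add [nnivi,xms] -> 7 lines: yaacf nnivi xms bwxwi bli pzkcz ncfta
Final line count: 7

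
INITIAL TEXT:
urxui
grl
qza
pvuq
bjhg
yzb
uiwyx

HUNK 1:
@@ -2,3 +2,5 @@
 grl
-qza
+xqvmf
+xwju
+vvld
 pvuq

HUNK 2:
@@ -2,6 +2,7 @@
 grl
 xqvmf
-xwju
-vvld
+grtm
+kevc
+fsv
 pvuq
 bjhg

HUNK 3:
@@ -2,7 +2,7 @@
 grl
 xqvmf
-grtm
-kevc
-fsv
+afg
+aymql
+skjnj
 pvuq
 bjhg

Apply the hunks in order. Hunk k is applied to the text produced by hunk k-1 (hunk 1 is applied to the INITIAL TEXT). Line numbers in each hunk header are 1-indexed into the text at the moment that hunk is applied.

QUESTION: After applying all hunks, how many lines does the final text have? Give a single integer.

Hunk 1: at line 2 remove [qza] add [xqvmf,xwju,vvld] -> 9 lines: urxui grl xqvmf xwju vvld pvuq bjhg yzb uiwyx
Hunk 2: at line 2 remove [xwju,vvld] add [grtm,kevc,fsv] -> 10 lines: urxui grl xqvmf grtm kevc fsv pvuq bjhg yzb uiwyx
Hunk 3: at line 2 remove [grtm,kevc,fsv] add [afg,aymql,skjnj] -> 10 lines: urxui grl xqvmf afg aymql skjnj pvuq bjhg yzb uiwyx
Final line count: 10

Answer: 10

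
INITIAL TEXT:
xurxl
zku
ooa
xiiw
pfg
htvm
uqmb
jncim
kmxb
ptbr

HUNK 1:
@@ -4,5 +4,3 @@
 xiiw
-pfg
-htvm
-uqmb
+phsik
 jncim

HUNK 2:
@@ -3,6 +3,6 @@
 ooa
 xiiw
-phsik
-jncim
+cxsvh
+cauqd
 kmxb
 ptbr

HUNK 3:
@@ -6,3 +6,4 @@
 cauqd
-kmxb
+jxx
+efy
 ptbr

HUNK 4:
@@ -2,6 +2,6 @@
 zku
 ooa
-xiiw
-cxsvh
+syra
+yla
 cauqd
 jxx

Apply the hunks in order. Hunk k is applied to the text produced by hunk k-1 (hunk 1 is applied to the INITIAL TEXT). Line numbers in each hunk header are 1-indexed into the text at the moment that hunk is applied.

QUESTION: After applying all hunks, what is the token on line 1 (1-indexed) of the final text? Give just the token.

Hunk 1: at line 4 remove [pfg,htvm,uqmb] add [phsik] -> 8 lines: xurxl zku ooa xiiw phsik jncim kmxb ptbr
Hunk 2: at line 3 remove [phsik,jncim] add [cxsvh,cauqd] -> 8 lines: xurxl zku ooa xiiw cxsvh cauqd kmxb ptbr
Hunk 3: at line 6 remove [kmxb] add [jxx,efy] -> 9 lines: xurxl zku ooa xiiw cxsvh cauqd jxx efy ptbr
Hunk 4: at line 2 remove [xiiw,cxsvh] add [syra,yla] -> 9 lines: xurxl zku ooa syra yla cauqd jxx efy ptbr
Final line 1: xurxl

Answer: xurxl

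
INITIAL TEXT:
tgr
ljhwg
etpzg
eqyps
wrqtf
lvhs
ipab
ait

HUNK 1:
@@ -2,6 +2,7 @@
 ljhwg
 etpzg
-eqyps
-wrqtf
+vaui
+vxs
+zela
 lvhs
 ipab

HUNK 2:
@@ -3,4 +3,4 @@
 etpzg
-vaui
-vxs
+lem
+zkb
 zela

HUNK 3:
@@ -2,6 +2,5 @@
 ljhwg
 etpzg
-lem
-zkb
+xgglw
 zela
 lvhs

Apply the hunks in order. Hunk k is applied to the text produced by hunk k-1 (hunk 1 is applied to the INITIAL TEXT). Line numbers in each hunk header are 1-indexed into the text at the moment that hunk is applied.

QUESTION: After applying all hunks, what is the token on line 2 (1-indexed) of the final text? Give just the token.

Hunk 1: at line 2 remove [eqyps,wrqtf] add [vaui,vxs,zela] -> 9 lines: tgr ljhwg etpzg vaui vxs zela lvhs ipab ait
Hunk 2: at line 3 remove [vaui,vxs] add [lem,zkb] -> 9 lines: tgr ljhwg etpzg lem zkb zela lvhs ipab ait
Hunk 3: at line 2 remove [lem,zkb] add [xgglw] -> 8 lines: tgr ljhwg etpzg xgglw zela lvhs ipab ait
Final line 2: ljhwg

Answer: ljhwg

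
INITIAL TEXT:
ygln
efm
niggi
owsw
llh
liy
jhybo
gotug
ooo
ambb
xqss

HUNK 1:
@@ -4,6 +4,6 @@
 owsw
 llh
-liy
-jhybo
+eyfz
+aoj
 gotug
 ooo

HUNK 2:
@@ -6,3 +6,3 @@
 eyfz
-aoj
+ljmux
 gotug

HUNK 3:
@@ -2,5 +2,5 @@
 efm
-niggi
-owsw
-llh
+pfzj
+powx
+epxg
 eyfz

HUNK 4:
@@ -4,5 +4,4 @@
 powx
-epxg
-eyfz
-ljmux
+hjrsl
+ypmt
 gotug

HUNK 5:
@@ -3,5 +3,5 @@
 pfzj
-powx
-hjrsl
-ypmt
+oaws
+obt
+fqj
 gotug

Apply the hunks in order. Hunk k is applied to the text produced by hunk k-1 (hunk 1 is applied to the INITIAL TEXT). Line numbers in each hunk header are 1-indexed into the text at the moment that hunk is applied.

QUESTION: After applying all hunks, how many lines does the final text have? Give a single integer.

Answer: 10

Derivation:
Hunk 1: at line 4 remove [liy,jhybo] add [eyfz,aoj] -> 11 lines: ygln efm niggi owsw llh eyfz aoj gotug ooo ambb xqss
Hunk 2: at line 6 remove [aoj] add [ljmux] -> 11 lines: ygln efm niggi owsw llh eyfz ljmux gotug ooo ambb xqss
Hunk 3: at line 2 remove [niggi,owsw,llh] add [pfzj,powx,epxg] -> 11 lines: ygln efm pfzj powx epxg eyfz ljmux gotug ooo ambb xqss
Hunk 4: at line 4 remove [epxg,eyfz,ljmux] add [hjrsl,ypmt] -> 10 lines: ygln efm pfzj powx hjrsl ypmt gotug ooo ambb xqss
Hunk 5: at line 3 remove [powx,hjrsl,ypmt] add [oaws,obt,fqj] -> 10 lines: ygln efm pfzj oaws obt fqj gotug ooo ambb xqss
Final line count: 10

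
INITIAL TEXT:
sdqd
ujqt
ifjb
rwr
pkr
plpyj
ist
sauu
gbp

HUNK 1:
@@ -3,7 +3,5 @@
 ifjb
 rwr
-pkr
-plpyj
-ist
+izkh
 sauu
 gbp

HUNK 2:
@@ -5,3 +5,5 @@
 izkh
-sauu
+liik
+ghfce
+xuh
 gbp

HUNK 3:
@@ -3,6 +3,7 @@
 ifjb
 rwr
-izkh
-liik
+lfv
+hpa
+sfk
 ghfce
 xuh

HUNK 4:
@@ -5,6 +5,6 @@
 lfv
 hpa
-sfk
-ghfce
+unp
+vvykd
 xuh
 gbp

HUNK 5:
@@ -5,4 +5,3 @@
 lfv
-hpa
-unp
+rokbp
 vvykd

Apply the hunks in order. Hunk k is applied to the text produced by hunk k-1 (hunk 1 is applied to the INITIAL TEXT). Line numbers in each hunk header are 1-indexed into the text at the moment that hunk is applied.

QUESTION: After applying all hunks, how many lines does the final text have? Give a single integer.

Answer: 9

Derivation:
Hunk 1: at line 3 remove [pkr,plpyj,ist] add [izkh] -> 7 lines: sdqd ujqt ifjb rwr izkh sauu gbp
Hunk 2: at line 5 remove [sauu] add [liik,ghfce,xuh] -> 9 lines: sdqd ujqt ifjb rwr izkh liik ghfce xuh gbp
Hunk 3: at line 3 remove [izkh,liik] add [lfv,hpa,sfk] -> 10 lines: sdqd ujqt ifjb rwr lfv hpa sfk ghfce xuh gbp
Hunk 4: at line 5 remove [sfk,ghfce] add [unp,vvykd] -> 10 lines: sdqd ujqt ifjb rwr lfv hpa unp vvykd xuh gbp
Hunk 5: at line 5 remove [hpa,unp] add [rokbp] -> 9 lines: sdqd ujqt ifjb rwr lfv rokbp vvykd xuh gbp
Final line count: 9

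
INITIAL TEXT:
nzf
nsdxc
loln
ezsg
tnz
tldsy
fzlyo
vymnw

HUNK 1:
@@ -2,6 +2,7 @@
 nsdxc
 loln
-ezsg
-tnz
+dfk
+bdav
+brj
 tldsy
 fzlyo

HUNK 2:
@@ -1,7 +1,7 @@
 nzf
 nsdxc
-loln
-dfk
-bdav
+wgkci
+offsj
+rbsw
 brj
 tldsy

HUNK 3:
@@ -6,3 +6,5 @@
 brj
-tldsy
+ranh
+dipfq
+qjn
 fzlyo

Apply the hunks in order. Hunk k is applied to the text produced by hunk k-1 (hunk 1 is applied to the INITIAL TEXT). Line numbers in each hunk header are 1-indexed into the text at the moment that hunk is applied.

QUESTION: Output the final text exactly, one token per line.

Hunk 1: at line 2 remove [ezsg,tnz] add [dfk,bdav,brj] -> 9 lines: nzf nsdxc loln dfk bdav brj tldsy fzlyo vymnw
Hunk 2: at line 1 remove [loln,dfk,bdav] add [wgkci,offsj,rbsw] -> 9 lines: nzf nsdxc wgkci offsj rbsw brj tldsy fzlyo vymnw
Hunk 3: at line 6 remove [tldsy] add [ranh,dipfq,qjn] -> 11 lines: nzf nsdxc wgkci offsj rbsw brj ranh dipfq qjn fzlyo vymnw

Answer: nzf
nsdxc
wgkci
offsj
rbsw
brj
ranh
dipfq
qjn
fzlyo
vymnw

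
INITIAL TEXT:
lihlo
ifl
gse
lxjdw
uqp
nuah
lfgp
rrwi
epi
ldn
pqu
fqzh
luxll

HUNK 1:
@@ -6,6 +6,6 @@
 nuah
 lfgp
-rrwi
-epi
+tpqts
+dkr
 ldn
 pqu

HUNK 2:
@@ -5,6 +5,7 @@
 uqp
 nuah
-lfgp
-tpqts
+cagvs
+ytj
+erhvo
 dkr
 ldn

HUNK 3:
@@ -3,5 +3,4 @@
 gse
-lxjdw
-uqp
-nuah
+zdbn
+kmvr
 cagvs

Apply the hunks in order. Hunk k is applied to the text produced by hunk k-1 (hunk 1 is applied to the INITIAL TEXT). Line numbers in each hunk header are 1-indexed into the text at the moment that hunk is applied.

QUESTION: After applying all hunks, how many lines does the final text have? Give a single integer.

Hunk 1: at line 6 remove [rrwi,epi] add [tpqts,dkr] -> 13 lines: lihlo ifl gse lxjdw uqp nuah lfgp tpqts dkr ldn pqu fqzh luxll
Hunk 2: at line 5 remove [lfgp,tpqts] add [cagvs,ytj,erhvo] -> 14 lines: lihlo ifl gse lxjdw uqp nuah cagvs ytj erhvo dkr ldn pqu fqzh luxll
Hunk 3: at line 3 remove [lxjdw,uqp,nuah] add [zdbn,kmvr] -> 13 lines: lihlo ifl gse zdbn kmvr cagvs ytj erhvo dkr ldn pqu fqzh luxll
Final line count: 13

Answer: 13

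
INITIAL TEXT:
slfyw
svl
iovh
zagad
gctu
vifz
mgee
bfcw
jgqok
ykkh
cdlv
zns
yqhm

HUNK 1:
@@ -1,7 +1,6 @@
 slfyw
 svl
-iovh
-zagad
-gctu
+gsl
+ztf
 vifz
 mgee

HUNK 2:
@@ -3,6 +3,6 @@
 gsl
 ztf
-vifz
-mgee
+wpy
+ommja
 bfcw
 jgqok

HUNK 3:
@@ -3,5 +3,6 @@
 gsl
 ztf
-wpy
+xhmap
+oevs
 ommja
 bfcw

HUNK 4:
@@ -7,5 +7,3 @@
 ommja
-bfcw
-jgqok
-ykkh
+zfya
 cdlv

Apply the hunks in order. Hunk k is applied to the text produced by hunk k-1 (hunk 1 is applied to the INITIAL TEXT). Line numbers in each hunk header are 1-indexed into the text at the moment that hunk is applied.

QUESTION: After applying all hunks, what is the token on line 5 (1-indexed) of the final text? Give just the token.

Hunk 1: at line 1 remove [iovh,zagad,gctu] add [gsl,ztf] -> 12 lines: slfyw svl gsl ztf vifz mgee bfcw jgqok ykkh cdlv zns yqhm
Hunk 2: at line 3 remove [vifz,mgee] add [wpy,ommja] -> 12 lines: slfyw svl gsl ztf wpy ommja bfcw jgqok ykkh cdlv zns yqhm
Hunk 3: at line 3 remove [wpy] add [xhmap,oevs] -> 13 lines: slfyw svl gsl ztf xhmap oevs ommja bfcw jgqok ykkh cdlv zns yqhm
Hunk 4: at line 7 remove [bfcw,jgqok,ykkh] add [zfya] -> 11 lines: slfyw svl gsl ztf xhmap oevs ommja zfya cdlv zns yqhm
Final line 5: xhmap

Answer: xhmap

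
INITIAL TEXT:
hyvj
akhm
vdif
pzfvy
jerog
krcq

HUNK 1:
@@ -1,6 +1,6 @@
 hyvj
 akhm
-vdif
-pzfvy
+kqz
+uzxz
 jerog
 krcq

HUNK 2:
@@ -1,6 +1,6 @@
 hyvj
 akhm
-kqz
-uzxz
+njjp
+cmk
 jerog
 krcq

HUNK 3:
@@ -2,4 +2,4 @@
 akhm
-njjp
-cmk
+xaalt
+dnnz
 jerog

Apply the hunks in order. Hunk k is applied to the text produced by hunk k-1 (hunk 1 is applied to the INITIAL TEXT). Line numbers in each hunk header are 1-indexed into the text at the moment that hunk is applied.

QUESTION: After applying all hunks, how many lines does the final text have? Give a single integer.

Hunk 1: at line 1 remove [vdif,pzfvy] add [kqz,uzxz] -> 6 lines: hyvj akhm kqz uzxz jerog krcq
Hunk 2: at line 1 remove [kqz,uzxz] add [njjp,cmk] -> 6 lines: hyvj akhm njjp cmk jerog krcq
Hunk 3: at line 2 remove [njjp,cmk] add [xaalt,dnnz] -> 6 lines: hyvj akhm xaalt dnnz jerog krcq
Final line count: 6

Answer: 6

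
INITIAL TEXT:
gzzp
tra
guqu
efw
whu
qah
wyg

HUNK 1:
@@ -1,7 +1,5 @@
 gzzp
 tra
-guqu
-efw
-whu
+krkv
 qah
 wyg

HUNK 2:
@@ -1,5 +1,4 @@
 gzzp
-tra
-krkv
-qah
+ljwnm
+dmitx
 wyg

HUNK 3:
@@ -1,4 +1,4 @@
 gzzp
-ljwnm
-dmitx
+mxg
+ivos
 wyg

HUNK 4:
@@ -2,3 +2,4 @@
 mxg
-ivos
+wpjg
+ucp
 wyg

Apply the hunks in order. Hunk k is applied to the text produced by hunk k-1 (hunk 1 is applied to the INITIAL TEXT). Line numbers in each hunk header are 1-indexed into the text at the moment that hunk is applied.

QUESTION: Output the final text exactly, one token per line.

Hunk 1: at line 1 remove [guqu,efw,whu] add [krkv] -> 5 lines: gzzp tra krkv qah wyg
Hunk 2: at line 1 remove [tra,krkv,qah] add [ljwnm,dmitx] -> 4 lines: gzzp ljwnm dmitx wyg
Hunk 3: at line 1 remove [ljwnm,dmitx] add [mxg,ivos] -> 4 lines: gzzp mxg ivos wyg
Hunk 4: at line 2 remove [ivos] add [wpjg,ucp] -> 5 lines: gzzp mxg wpjg ucp wyg

Answer: gzzp
mxg
wpjg
ucp
wyg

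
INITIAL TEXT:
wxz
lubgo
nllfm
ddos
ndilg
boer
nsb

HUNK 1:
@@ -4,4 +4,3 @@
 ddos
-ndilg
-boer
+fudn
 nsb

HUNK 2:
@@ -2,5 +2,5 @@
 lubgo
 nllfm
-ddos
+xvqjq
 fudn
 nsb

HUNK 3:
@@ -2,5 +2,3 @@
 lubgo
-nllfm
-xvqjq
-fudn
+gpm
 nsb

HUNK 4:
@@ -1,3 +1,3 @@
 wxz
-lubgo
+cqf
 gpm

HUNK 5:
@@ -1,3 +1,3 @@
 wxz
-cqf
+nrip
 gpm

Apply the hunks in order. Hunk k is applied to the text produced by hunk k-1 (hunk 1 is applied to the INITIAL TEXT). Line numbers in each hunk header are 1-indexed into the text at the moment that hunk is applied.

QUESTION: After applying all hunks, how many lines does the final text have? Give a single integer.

Hunk 1: at line 4 remove [ndilg,boer] add [fudn] -> 6 lines: wxz lubgo nllfm ddos fudn nsb
Hunk 2: at line 2 remove [ddos] add [xvqjq] -> 6 lines: wxz lubgo nllfm xvqjq fudn nsb
Hunk 3: at line 2 remove [nllfm,xvqjq,fudn] add [gpm] -> 4 lines: wxz lubgo gpm nsb
Hunk 4: at line 1 remove [lubgo] add [cqf] -> 4 lines: wxz cqf gpm nsb
Hunk 5: at line 1 remove [cqf] add [nrip] -> 4 lines: wxz nrip gpm nsb
Final line count: 4

Answer: 4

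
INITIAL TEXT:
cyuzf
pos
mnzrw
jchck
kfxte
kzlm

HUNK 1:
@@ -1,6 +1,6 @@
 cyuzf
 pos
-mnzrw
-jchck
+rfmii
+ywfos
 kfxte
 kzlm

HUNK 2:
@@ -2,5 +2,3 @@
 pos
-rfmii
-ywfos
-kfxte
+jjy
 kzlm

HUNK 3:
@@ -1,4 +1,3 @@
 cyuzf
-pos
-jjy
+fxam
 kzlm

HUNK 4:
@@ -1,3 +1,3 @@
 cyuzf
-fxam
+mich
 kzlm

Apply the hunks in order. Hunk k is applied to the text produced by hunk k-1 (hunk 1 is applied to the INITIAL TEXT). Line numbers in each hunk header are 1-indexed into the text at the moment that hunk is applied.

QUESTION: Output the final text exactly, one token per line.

Answer: cyuzf
mich
kzlm

Derivation:
Hunk 1: at line 1 remove [mnzrw,jchck] add [rfmii,ywfos] -> 6 lines: cyuzf pos rfmii ywfos kfxte kzlm
Hunk 2: at line 2 remove [rfmii,ywfos,kfxte] add [jjy] -> 4 lines: cyuzf pos jjy kzlm
Hunk 3: at line 1 remove [pos,jjy] add [fxam] -> 3 lines: cyuzf fxam kzlm
Hunk 4: at line 1 remove [fxam] add [mich] -> 3 lines: cyuzf mich kzlm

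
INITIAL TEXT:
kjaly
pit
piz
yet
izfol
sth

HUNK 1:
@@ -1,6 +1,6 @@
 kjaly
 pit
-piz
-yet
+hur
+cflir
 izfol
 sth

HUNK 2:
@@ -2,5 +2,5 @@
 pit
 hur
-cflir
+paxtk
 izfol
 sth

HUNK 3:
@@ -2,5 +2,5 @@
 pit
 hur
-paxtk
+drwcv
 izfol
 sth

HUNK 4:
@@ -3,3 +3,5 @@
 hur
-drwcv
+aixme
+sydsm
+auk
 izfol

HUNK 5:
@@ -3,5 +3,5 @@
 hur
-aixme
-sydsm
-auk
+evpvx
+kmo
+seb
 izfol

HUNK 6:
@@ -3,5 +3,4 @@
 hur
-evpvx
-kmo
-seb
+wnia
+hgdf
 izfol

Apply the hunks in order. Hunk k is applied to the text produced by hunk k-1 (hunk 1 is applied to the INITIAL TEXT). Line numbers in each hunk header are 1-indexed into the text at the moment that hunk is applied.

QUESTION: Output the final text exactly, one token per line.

Answer: kjaly
pit
hur
wnia
hgdf
izfol
sth

Derivation:
Hunk 1: at line 1 remove [piz,yet] add [hur,cflir] -> 6 lines: kjaly pit hur cflir izfol sth
Hunk 2: at line 2 remove [cflir] add [paxtk] -> 6 lines: kjaly pit hur paxtk izfol sth
Hunk 3: at line 2 remove [paxtk] add [drwcv] -> 6 lines: kjaly pit hur drwcv izfol sth
Hunk 4: at line 3 remove [drwcv] add [aixme,sydsm,auk] -> 8 lines: kjaly pit hur aixme sydsm auk izfol sth
Hunk 5: at line 3 remove [aixme,sydsm,auk] add [evpvx,kmo,seb] -> 8 lines: kjaly pit hur evpvx kmo seb izfol sth
Hunk 6: at line 3 remove [evpvx,kmo,seb] add [wnia,hgdf] -> 7 lines: kjaly pit hur wnia hgdf izfol sth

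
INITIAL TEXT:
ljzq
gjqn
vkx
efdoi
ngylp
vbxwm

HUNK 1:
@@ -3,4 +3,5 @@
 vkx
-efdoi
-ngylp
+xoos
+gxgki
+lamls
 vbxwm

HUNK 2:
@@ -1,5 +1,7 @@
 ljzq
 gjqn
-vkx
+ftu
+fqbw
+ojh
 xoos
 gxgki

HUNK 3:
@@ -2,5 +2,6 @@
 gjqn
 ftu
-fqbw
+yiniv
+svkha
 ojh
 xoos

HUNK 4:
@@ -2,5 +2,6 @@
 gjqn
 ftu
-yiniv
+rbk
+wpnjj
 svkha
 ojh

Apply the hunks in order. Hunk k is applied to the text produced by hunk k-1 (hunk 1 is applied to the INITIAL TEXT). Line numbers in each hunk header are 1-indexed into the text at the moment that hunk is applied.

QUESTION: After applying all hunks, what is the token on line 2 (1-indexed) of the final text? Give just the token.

Answer: gjqn

Derivation:
Hunk 1: at line 3 remove [efdoi,ngylp] add [xoos,gxgki,lamls] -> 7 lines: ljzq gjqn vkx xoos gxgki lamls vbxwm
Hunk 2: at line 1 remove [vkx] add [ftu,fqbw,ojh] -> 9 lines: ljzq gjqn ftu fqbw ojh xoos gxgki lamls vbxwm
Hunk 3: at line 2 remove [fqbw] add [yiniv,svkha] -> 10 lines: ljzq gjqn ftu yiniv svkha ojh xoos gxgki lamls vbxwm
Hunk 4: at line 2 remove [yiniv] add [rbk,wpnjj] -> 11 lines: ljzq gjqn ftu rbk wpnjj svkha ojh xoos gxgki lamls vbxwm
Final line 2: gjqn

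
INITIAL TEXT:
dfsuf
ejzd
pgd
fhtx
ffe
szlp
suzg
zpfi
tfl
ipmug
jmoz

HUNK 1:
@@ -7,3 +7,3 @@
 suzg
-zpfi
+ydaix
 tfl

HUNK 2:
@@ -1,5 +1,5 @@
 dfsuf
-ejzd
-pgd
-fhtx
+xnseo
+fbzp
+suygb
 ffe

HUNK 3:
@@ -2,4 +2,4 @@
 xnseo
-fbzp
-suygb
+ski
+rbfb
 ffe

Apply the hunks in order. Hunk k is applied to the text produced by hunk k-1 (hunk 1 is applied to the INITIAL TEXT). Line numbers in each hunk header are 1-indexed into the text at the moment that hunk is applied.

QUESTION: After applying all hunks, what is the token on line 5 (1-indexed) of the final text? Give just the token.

Answer: ffe

Derivation:
Hunk 1: at line 7 remove [zpfi] add [ydaix] -> 11 lines: dfsuf ejzd pgd fhtx ffe szlp suzg ydaix tfl ipmug jmoz
Hunk 2: at line 1 remove [ejzd,pgd,fhtx] add [xnseo,fbzp,suygb] -> 11 lines: dfsuf xnseo fbzp suygb ffe szlp suzg ydaix tfl ipmug jmoz
Hunk 3: at line 2 remove [fbzp,suygb] add [ski,rbfb] -> 11 lines: dfsuf xnseo ski rbfb ffe szlp suzg ydaix tfl ipmug jmoz
Final line 5: ffe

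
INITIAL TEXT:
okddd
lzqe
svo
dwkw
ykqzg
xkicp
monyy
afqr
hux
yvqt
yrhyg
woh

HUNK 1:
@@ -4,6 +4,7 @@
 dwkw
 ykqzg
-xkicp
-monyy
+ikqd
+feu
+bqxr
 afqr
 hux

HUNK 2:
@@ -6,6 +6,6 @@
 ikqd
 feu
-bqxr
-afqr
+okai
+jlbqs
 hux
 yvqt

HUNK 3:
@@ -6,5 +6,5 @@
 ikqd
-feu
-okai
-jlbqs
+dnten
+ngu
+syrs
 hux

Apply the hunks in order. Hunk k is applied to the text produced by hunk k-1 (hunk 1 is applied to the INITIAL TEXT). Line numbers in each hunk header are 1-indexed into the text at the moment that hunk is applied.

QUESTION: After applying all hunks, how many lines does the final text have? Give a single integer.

Answer: 13

Derivation:
Hunk 1: at line 4 remove [xkicp,monyy] add [ikqd,feu,bqxr] -> 13 lines: okddd lzqe svo dwkw ykqzg ikqd feu bqxr afqr hux yvqt yrhyg woh
Hunk 2: at line 6 remove [bqxr,afqr] add [okai,jlbqs] -> 13 lines: okddd lzqe svo dwkw ykqzg ikqd feu okai jlbqs hux yvqt yrhyg woh
Hunk 3: at line 6 remove [feu,okai,jlbqs] add [dnten,ngu,syrs] -> 13 lines: okddd lzqe svo dwkw ykqzg ikqd dnten ngu syrs hux yvqt yrhyg woh
Final line count: 13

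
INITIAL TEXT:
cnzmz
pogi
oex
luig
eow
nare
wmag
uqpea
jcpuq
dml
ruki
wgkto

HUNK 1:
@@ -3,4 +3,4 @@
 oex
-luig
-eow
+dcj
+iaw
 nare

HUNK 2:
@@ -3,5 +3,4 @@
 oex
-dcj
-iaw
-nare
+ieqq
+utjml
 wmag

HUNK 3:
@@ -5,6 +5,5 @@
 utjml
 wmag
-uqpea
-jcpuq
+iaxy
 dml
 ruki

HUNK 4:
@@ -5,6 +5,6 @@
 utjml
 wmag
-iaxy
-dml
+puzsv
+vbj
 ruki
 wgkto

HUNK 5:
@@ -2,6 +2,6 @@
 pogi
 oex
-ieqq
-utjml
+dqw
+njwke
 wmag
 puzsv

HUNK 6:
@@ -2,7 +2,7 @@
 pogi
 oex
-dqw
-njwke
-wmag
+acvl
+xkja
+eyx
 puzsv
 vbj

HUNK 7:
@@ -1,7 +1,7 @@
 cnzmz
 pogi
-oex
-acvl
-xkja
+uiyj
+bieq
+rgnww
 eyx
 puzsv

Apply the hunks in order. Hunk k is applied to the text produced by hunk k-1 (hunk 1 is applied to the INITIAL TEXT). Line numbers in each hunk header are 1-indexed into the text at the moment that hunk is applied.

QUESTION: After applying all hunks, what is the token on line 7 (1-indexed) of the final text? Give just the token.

Answer: puzsv

Derivation:
Hunk 1: at line 3 remove [luig,eow] add [dcj,iaw] -> 12 lines: cnzmz pogi oex dcj iaw nare wmag uqpea jcpuq dml ruki wgkto
Hunk 2: at line 3 remove [dcj,iaw,nare] add [ieqq,utjml] -> 11 lines: cnzmz pogi oex ieqq utjml wmag uqpea jcpuq dml ruki wgkto
Hunk 3: at line 5 remove [uqpea,jcpuq] add [iaxy] -> 10 lines: cnzmz pogi oex ieqq utjml wmag iaxy dml ruki wgkto
Hunk 4: at line 5 remove [iaxy,dml] add [puzsv,vbj] -> 10 lines: cnzmz pogi oex ieqq utjml wmag puzsv vbj ruki wgkto
Hunk 5: at line 2 remove [ieqq,utjml] add [dqw,njwke] -> 10 lines: cnzmz pogi oex dqw njwke wmag puzsv vbj ruki wgkto
Hunk 6: at line 2 remove [dqw,njwke,wmag] add [acvl,xkja,eyx] -> 10 lines: cnzmz pogi oex acvl xkja eyx puzsv vbj ruki wgkto
Hunk 7: at line 1 remove [oex,acvl,xkja] add [uiyj,bieq,rgnww] -> 10 lines: cnzmz pogi uiyj bieq rgnww eyx puzsv vbj ruki wgkto
Final line 7: puzsv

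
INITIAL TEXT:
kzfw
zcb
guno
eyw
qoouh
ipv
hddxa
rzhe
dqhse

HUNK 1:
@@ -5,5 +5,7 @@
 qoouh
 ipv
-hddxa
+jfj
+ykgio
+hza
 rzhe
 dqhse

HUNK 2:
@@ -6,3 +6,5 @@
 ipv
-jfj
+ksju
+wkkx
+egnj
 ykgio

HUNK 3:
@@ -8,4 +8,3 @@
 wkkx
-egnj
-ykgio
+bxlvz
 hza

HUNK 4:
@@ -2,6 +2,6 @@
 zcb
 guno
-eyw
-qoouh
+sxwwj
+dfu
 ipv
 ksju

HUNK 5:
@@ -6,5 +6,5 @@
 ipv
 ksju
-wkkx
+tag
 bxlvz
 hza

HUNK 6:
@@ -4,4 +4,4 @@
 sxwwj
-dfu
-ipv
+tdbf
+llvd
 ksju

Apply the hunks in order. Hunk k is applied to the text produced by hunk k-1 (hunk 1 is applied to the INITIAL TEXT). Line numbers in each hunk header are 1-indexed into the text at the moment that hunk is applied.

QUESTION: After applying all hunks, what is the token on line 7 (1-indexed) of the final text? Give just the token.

Answer: ksju

Derivation:
Hunk 1: at line 5 remove [hddxa] add [jfj,ykgio,hza] -> 11 lines: kzfw zcb guno eyw qoouh ipv jfj ykgio hza rzhe dqhse
Hunk 2: at line 6 remove [jfj] add [ksju,wkkx,egnj] -> 13 lines: kzfw zcb guno eyw qoouh ipv ksju wkkx egnj ykgio hza rzhe dqhse
Hunk 3: at line 8 remove [egnj,ykgio] add [bxlvz] -> 12 lines: kzfw zcb guno eyw qoouh ipv ksju wkkx bxlvz hza rzhe dqhse
Hunk 4: at line 2 remove [eyw,qoouh] add [sxwwj,dfu] -> 12 lines: kzfw zcb guno sxwwj dfu ipv ksju wkkx bxlvz hza rzhe dqhse
Hunk 5: at line 6 remove [wkkx] add [tag] -> 12 lines: kzfw zcb guno sxwwj dfu ipv ksju tag bxlvz hza rzhe dqhse
Hunk 6: at line 4 remove [dfu,ipv] add [tdbf,llvd] -> 12 lines: kzfw zcb guno sxwwj tdbf llvd ksju tag bxlvz hza rzhe dqhse
Final line 7: ksju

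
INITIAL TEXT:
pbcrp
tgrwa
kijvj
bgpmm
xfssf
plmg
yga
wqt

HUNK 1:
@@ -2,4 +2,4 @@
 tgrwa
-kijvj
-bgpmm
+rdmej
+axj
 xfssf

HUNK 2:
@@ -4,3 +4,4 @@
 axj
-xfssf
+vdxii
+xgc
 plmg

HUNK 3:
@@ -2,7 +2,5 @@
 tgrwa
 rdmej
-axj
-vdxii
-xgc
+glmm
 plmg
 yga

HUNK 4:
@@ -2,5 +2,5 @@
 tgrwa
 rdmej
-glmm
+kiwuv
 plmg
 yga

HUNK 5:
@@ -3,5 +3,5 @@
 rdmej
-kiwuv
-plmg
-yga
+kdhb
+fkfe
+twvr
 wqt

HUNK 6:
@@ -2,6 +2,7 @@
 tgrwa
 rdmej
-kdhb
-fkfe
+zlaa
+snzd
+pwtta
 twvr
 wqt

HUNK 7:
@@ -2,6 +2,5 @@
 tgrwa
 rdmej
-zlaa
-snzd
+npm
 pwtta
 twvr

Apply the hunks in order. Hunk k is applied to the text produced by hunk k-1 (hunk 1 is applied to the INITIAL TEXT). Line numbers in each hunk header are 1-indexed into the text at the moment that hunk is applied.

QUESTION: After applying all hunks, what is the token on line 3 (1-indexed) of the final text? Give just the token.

Answer: rdmej

Derivation:
Hunk 1: at line 2 remove [kijvj,bgpmm] add [rdmej,axj] -> 8 lines: pbcrp tgrwa rdmej axj xfssf plmg yga wqt
Hunk 2: at line 4 remove [xfssf] add [vdxii,xgc] -> 9 lines: pbcrp tgrwa rdmej axj vdxii xgc plmg yga wqt
Hunk 3: at line 2 remove [axj,vdxii,xgc] add [glmm] -> 7 lines: pbcrp tgrwa rdmej glmm plmg yga wqt
Hunk 4: at line 2 remove [glmm] add [kiwuv] -> 7 lines: pbcrp tgrwa rdmej kiwuv plmg yga wqt
Hunk 5: at line 3 remove [kiwuv,plmg,yga] add [kdhb,fkfe,twvr] -> 7 lines: pbcrp tgrwa rdmej kdhb fkfe twvr wqt
Hunk 6: at line 2 remove [kdhb,fkfe] add [zlaa,snzd,pwtta] -> 8 lines: pbcrp tgrwa rdmej zlaa snzd pwtta twvr wqt
Hunk 7: at line 2 remove [zlaa,snzd] add [npm] -> 7 lines: pbcrp tgrwa rdmej npm pwtta twvr wqt
Final line 3: rdmej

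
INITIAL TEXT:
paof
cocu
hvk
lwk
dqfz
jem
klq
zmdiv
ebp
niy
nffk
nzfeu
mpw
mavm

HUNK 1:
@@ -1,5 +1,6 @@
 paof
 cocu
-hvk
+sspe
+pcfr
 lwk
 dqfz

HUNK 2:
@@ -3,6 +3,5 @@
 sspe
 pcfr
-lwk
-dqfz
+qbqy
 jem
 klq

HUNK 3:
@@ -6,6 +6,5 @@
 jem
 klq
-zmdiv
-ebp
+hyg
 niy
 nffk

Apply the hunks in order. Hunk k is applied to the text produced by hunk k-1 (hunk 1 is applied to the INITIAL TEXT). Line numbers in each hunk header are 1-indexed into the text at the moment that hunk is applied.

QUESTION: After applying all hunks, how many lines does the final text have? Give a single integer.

Answer: 13

Derivation:
Hunk 1: at line 1 remove [hvk] add [sspe,pcfr] -> 15 lines: paof cocu sspe pcfr lwk dqfz jem klq zmdiv ebp niy nffk nzfeu mpw mavm
Hunk 2: at line 3 remove [lwk,dqfz] add [qbqy] -> 14 lines: paof cocu sspe pcfr qbqy jem klq zmdiv ebp niy nffk nzfeu mpw mavm
Hunk 3: at line 6 remove [zmdiv,ebp] add [hyg] -> 13 lines: paof cocu sspe pcfr qbqy jem klq hyg niy nffk nzfeu mpw mavm
Final line count: 13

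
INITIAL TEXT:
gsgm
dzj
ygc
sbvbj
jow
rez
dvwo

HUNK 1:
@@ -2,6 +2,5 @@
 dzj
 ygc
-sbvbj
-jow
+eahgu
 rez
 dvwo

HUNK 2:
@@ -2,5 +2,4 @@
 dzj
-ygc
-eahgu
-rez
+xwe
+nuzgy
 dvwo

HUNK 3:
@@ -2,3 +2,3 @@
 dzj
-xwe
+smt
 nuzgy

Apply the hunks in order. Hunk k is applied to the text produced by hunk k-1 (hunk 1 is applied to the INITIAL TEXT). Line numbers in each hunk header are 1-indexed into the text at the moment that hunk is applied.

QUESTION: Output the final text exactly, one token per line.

Answer: gsgm
dzj
smt
nuzgy
dvwo

Derivation:
Hunk 1: at line 2 remove [sbvbj,jow] add [eahgu] -> 6 lines: gsgm dzj ygc eahgu rez dvwo
Hunk 2: at line 2 remove [ygc,eahgu,rez] add [xwe,nuzgy] -> 5 lines: gsgm dzj xwe nuzgy dvwo
Hunk 3: at line 2 remove [xwe] add [smt] -> 5 lines: gsgm dzj smt nuzgy dvwo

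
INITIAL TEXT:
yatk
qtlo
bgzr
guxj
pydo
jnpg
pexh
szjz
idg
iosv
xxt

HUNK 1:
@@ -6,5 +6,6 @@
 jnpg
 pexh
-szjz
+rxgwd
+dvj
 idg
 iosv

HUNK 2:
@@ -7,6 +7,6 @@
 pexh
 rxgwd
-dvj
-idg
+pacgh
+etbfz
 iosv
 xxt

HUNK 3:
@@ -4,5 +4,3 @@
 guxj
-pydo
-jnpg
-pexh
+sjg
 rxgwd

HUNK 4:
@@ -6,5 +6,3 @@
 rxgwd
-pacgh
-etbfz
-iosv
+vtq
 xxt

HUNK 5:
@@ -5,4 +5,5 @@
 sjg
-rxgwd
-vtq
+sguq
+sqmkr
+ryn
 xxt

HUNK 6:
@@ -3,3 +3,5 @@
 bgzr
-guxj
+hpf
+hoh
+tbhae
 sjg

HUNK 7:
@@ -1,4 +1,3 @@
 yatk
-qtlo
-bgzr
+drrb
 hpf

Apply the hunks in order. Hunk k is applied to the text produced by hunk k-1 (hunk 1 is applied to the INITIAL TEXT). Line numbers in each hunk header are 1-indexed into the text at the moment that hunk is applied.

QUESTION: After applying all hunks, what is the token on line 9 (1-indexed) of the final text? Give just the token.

Answer: ryn

Derivation:
Hunk 1: at line 6 remove [szjz] add [rxgwd,dvj] -> 12 lines: yatk qtlo bgzr guxj pydo jnpg pexh rxgwd dvj idg iosv xxt
Hunk 2: at line 7 remove [dvj,idg] add [pacgh,etbfz] -> 12 lines: yatk qtlo bgzr guxj pydo jnpg pexh rxgwd pacgh etbfz iosv xxt
Hunk 3: at line 4 remove [pydo,jnpg,pexh] add [sjg] -> 10 lines: yatk qtlo bgzr guxj sjg rxgwd pacgh etbfz iosv xxt
Hunk 4: at line 6 remove [pacgh,etbfz,iosv] add [vtq] -> 8 lines: yatk qtlo bgzr guxj sjg rxgwd vtq xxt
Hunk 5: at line 5 remove [rxgwd,vtq] add [sguq,sqmkr,ryn] -> 9 lines: yatk qtlo bgzr guxj sjg sguq sqmkr ryn xxt
Hunk 6: at line 3 remove [guxj] add [hpf,hoh,tbhae] -> 11 lines: yatk qtlo bgzr hpf hoh tbhae sjg sguq sqmkr ryn xxt
Hunk 7: at line 1 remove [qtlo,bgzr] add [drrb] -> 10 lines: yatk drrb hpf hoh tbhae sjg sguq sqmkr ryn xxt
Final line 9: ryn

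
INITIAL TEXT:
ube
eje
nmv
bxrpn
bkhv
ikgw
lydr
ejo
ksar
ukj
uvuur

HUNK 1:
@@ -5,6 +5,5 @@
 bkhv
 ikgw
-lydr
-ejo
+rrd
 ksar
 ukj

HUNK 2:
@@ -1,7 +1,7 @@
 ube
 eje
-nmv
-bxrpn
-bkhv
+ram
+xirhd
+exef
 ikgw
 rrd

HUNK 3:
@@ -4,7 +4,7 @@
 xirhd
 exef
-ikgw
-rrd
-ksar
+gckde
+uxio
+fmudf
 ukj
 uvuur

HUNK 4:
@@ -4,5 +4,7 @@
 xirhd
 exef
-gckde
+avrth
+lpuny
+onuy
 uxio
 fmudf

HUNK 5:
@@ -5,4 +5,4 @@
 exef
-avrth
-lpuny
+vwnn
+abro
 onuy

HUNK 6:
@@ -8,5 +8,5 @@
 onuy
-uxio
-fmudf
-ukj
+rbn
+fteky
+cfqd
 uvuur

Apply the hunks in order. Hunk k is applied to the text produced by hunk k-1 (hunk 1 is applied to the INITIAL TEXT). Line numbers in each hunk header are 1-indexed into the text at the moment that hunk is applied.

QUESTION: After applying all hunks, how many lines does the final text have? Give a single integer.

Hunk 1: at line 5 remove [lydr,ejo] add [rrd] -> 10 lines: ube eje nmv bxrpn bkhv ikgw rrd ksar ukj uvuur
Hunk 2: at line 1 remove [nmv,bxrpn,bkhv] add [ram,xirhd,exef] -> 10 lines: ube eje ram xirhd exef ikgw rrd ksar ukj uvuur
Hunk 3: at line 4 remove [ikgw,rrd,ksar] add [gckde,uxio,fmudf] -> 10 lines: ube eje ram xirhd exef gckde uxio fmudf ukj uvuur
Hunk 4: at line 4 remove [gckde] add [avrth,lpuny,onuy] -> 12 lines: ube eje ram xirhd exef avrth lpuny onuy uxio fmudf ukj uvuur
Hunk 5: at line 5 remove [avrth,lpuny] add [vwnn,abro] -> 12 lines: ube eje ram xirhd exef vwnn abro onuy uxio fmudf ukj uvuur
Hunk 6: at line 8 remove [uxio,fmudf,ukj] add [rbn,fteky,cfqd] -> 12 lines: ube eje ram xirhd exef vwnn abro onuy rbn fteky cfqd uvuur
Final line count: 12

Answer: 12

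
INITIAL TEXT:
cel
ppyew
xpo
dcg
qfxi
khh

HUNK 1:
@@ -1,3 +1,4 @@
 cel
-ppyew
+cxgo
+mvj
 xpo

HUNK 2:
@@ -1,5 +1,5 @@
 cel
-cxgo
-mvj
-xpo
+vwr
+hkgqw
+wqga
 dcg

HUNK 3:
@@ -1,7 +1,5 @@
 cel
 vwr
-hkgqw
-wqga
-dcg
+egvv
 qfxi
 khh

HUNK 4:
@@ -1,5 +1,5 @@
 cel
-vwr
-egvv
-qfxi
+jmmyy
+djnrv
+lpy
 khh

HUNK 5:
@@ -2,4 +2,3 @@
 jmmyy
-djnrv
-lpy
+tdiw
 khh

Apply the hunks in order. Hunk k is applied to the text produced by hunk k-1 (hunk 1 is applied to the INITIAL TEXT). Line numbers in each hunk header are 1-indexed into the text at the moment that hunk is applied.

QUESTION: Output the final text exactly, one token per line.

Hunk 1: at line 1 remove [ppyew] add [cxgo,mvj] -> 7 lines: cel cxgo mvj xpo dcg qfxi khh
Hunk 2: at line 1 remove [cxgo,mvj,xpo] add [vwr,hkgqw,wqga] -> 7 lines: cel vwr hkgqw wqga dcg qfxi khh
Hunk 3: at line 1 remove [hkgqw,wqga,dcg] add [egvv] -> 5 lines: cel vwr egvv qfxi khh
Hunk 4: at line 1 remove [vwr,egvv,qfxi] add [jmmyy,djnrv,lpy] -> 5 lines: cel jmmyy djnrv lpy khh
Hunk 5: at line 2 remove [djnrv,lpy] add [tdiw] -> 4 lines: cel jmmyy tdiw khh

Answer: cel
jmmyy
tdiw
khh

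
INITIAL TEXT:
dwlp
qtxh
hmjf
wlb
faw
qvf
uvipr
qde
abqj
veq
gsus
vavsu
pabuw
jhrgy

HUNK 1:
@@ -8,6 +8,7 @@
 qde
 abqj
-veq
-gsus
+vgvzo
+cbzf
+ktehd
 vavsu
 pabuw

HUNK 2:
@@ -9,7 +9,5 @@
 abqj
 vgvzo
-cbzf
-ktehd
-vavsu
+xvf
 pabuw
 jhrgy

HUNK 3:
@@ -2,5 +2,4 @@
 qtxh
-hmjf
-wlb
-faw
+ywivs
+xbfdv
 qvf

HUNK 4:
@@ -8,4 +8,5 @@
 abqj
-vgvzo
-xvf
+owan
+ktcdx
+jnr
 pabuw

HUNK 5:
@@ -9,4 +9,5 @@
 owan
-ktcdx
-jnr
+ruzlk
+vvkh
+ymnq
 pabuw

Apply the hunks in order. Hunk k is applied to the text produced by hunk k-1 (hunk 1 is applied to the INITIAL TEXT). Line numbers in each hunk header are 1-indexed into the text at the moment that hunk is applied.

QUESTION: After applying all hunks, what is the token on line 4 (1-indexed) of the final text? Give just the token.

Answer: xbfdv

Derivation:
Hunk 1: at line 8 remove [veq,gsus] add [vgvzo,cbzf,ktehd] -> 15 lines: dwlp qtxh hmjf wlb faw qvf uvipr qde abqj vgvzo cbzf ktehd vavsu pabuw jhrgy
Hunk 2: at line 9 remove [cbzf,ktehd,vavsu] add [xvf] -> 13 lines: dwlp qtxh hmjf wlb faw qvf uvipr qde abqj vgvzo xvf pabuw jhrgy
Hunk 3: at line 2 remove [hmjf,wlb,faw] add [ywivs,xbfdv] -> 12 lines: dwlp qtxh ywivs xbfdv qvf uvipr qde abqj vgvzo xvf pabuw jhrgy
Hunk 4: at line 8 remove [vgvzo,xvf] add [owan,ktcdx,jnr] -> 13 lines: dwlp qtxh ywivs xbfdv qvf uvipr qde abqj owan ktcdx jnr pabuw jhrgy
Hunk 5: at line 9 remove [ktcdx,jnr] add [ruzlk,vvkh,ymnq] -> 14 lines: dwlp qtxh ywivs xbfdv qvf uvipr qde abqj owan ruzlk vvkh ymnq pabuw jhrgy
Final line 4: xbfdv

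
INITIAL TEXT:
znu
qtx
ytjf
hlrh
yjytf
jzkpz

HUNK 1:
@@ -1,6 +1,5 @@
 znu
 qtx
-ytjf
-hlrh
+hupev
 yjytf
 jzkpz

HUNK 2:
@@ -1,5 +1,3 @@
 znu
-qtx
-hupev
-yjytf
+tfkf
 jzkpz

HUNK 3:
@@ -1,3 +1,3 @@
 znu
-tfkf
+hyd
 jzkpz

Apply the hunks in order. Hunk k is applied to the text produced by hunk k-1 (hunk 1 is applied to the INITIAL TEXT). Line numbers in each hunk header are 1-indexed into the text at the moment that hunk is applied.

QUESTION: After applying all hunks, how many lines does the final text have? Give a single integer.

Answer: 3

Derivation:
Hunk 1: at line 1 remove [ytjf,hlrh] add [hupev] -> 5 lines: znu qtx hupev yjytf jzkpz
Hunk 2: at line 1 remove [qtx,hupev,yjytf] add [tfkf] -> 3 lines: znu tfkf jzkpz
Hunk 3: at line 1 remove [tfkf] add [hyd] -> 3 lines: znu hyd jzkpz
Final line count: 3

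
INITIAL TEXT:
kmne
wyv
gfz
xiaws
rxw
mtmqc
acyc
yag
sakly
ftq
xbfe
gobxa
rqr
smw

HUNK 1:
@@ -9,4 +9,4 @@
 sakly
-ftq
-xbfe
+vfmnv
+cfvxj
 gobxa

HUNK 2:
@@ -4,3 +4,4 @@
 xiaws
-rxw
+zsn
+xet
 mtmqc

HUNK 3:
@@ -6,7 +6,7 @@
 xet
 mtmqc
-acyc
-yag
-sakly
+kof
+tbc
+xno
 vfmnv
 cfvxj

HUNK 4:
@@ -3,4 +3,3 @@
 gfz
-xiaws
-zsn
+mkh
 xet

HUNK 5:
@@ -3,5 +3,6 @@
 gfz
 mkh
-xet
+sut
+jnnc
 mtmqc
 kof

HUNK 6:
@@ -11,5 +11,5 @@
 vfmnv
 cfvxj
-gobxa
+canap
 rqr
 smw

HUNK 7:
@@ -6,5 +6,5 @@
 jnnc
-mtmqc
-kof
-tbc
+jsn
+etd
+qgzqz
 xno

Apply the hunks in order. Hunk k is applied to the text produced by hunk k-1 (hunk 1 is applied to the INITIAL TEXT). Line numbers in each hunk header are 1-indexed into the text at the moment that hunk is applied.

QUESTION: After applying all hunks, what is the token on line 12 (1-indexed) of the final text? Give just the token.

Hunk 1: at line 9 remove [ftq,xbfe] add [vfmnv,cfvxj] -> 14 lines: kmne wyv gfz xiaws rxw mtmqc acyc yag sakly vfmnv cfvxj gobxa rqr smw
Hunk 2: at line 4 remove [rxw] add [zsn,xet] -> 15 lines: kmne wyv gfz xiaws zsn xet mtmqc acyc yag sakly vfmnv cfvxj gobxa rqr smw
Hunk 3: at line 6 remove [acyc,yag,sakly] add [kof,tbc,xno] -> 15 lines: kmne wyv gfz xiaws zsn xet mtmqc kof tbc xno vfmnv cfvxj gobxa rqr smw
Hunk 4: at line 3 remove [xiaws,zsn] add [mkh] -> 14 lines: kmne wyv gfz mkh xet mtmqc kof tbc xno vfmnv cfvxj gobxa rqr smw
Hunk 5: at line 3 remove [xet] add [sut,jnnc] -> 15 lines: kmne wyv gfz mkh sut jnnc mtmqc kof tbc xno vfmnv cfvxj gobxa rqr smw
Hunk 6: at line 11 remove [gobxa] add [canap] -> 15 lines: kmne wyv gfz mkh sut jnnc mtmqc kof tbc xno vfmnv cfvxj canap rqr smw
Hunk 7: at line 6 remove [mtmqc,kof,tbc] add [jsn,etd,qgzqz] -> 15 lines: kmne wyv gfz mkh sut jnnc jsn etd qgzqz xno vfmnv cfvxj canap rqr smw
Final line 12: cfvxj

Answer: cfvxj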